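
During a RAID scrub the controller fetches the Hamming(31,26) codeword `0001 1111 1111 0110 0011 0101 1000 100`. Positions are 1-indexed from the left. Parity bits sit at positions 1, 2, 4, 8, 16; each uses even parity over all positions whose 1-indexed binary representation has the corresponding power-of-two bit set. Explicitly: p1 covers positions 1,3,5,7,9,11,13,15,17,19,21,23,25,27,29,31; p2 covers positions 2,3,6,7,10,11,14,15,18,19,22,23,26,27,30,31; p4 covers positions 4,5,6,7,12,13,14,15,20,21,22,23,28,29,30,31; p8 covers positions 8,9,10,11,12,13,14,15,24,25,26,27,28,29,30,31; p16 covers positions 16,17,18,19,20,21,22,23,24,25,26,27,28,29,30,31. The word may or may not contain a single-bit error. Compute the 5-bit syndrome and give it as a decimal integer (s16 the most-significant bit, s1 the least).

0

s1: b1⊕b3⊕b5⊕b7⊕b9⊕b11⊕b13⊕b15⊕b17⊕b19⊕b21⊕b23⊕b25⊕b27⊕b29⊕b31 = 0⊕0⊕1⊕1⊕1⊕1⊕0⊕1⊕0⊕1⊕0⊕0⊕1⊕0⊕1⊕0 = 0
s2: b2⊕b3⊕b6⊕b7⊕b10⊕b11⊕b14⊕b15⊕b18⊕b19⊕b22⊕b23⊕b26⊕b27⊕b30⊕b31 = 0⊕0⊕1⊕1⊕1⊕1⊕1⊕1⊕0⊕1⊕1⊕0⊕0⊕0⊕0⊕0 = 0
s4: b4⊕b5⊕b6⊕b7⊕b12⊕b13⊕b14⊕b15⊕b20⊕b21⊕b22⊕b23⊕b28⊕b29⊕b30⊕b31 = 1⊕1⊕1⊕1⊕1⊕0⊕1⊕1⊕1⊕0⊕1⊕0⊕0⊕1⊕0⊕0 = 0
s8: b8⊕b9⊕b10⊕b11⊕b12⊕b13⊕b14⊕b15⊕b24⊕b25⊕b26⊕b27⊕b28⊕b29⊕b30⊕b31 = 1⊕1⊕1⊕1⊕1⊕0⊕1⊕1⊕1⊕1⊕0⊕0⊕0⊕1⊕0⊕0 = 0
s16: b16⊕b17⊕b18⊕b19⊕b20⊕b21⊕b22⊕b23⊕b24⊕b25⊕b26⊕b27⊕b28⊕b29⊕b30⊕b31 = 0⊕0⊕0⊕1⊕1⊕0⊕1⊕0⊕1⊕1⊕0⊕0⊕0⊕1⊕0⊕0 = 0
Syndrome (s16...s1) = 00000 → position 0 (no error).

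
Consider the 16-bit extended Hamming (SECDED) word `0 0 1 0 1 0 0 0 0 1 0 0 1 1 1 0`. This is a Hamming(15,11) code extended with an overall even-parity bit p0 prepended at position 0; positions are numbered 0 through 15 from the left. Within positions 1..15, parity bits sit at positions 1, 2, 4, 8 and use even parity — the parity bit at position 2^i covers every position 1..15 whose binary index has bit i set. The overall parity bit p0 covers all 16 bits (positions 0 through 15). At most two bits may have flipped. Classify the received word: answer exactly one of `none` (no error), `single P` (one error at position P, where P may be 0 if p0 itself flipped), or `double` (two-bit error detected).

s1: b1⊕b3⊕b5⊕b7⊕b9⊕b11⊕b13⊕b15 = 0⊕0⊕0⊕0⊕1⊕0⊕1⊕0 = 0
s2: b2⊕b3⊕b6⊕b7⊕b10⊕b11⊕b14⊕b15 = 1⊕0⊕0⊕0⊕0⊕0⊕1⊕0 = 0
s4: b4⊕b5⊕b6⊕b7⊕b12⊕b13⊕b14⊕b15 = 1⊕0⊕0⊕0⊕1⊕1⊕1⊕0 = 0
s8: b8⊕b9⊕b10⊕b11⊕b12⊕b13⊕b14⊕b15 = 0⊕1⊕0⊕0⊕1⊕1⊕1⊕0 = 0
Syndrome (s8...s1) = 0000 → position 0 (no error).
Overall parity (XOR of all 16 bits, including p0): 0⊕0⊕1⊕0⊕1⊕0⊕0⊕0⊕0⊕1⊕0⊕0⊕1⊕1⊕1⊕0 = 0
Overall=0, syndrome position=0 → no error.

none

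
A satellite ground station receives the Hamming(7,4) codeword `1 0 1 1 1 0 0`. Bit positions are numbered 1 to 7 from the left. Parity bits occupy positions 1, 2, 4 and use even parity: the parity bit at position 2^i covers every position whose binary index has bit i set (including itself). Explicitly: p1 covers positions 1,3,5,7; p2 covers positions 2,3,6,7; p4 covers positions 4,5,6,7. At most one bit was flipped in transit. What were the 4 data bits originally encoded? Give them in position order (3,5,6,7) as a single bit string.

s1: b1⊕b3⊕b5⊕b7 = 1⊕1⊕1⊕0 = 1
s2: b2⊕b3⊕b6⊕b7 = 0⊕1⊕0⊕0 = 1
s4: b4⊕b5⊕b6⊕b7 = 1⊕1⊕0⊕0 = 0
Syndrome (s4...s1) = 011 → position 3.
Flip bit 3: corrected codeword = 1001100
Data bits at positions 3,5,6,7: 0100

0100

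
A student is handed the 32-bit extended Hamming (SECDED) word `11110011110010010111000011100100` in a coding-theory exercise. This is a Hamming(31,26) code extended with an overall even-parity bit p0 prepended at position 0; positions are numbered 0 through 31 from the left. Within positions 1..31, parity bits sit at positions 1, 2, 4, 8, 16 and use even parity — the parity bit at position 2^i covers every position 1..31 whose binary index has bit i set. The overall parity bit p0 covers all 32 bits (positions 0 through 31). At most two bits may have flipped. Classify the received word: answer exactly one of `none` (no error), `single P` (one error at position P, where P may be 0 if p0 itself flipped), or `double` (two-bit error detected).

s1: b1⊕b3⊕b5⊕b7⊕b9⊕b11⊕b13⊕b15⊕b17⊕b19⊕b21⊕b23⊕b25⊕b27⊕b29⊕b31 = 1⊕1⊕0⊕1⊕1⊕0⊕0⊕1⊕1⊕1⊕0⊕0⊕1⊕0⊕1⊕0 = 1
s2: b2⊕b3⊕b6⊕b7⊕b10⊕b11⊕b14⊕b15⊕b18⊕b19⊕b22⊕b23⊕b26⊕b27⊕b30⊕b31 = 1⊕1⊕1⊕1⊕0⊕0⊕0⊕1⊕1⊕1⊕0⊕0⊕1⊕0⊕0⊕0 = 0
s4: b4⊕b5⊕b6⊕b7⊕b12⊕b13⊕b14⊕b15⊕b20⊕b21⊕b22⊕b23⊕b28⊕b29⊕b30⊕b31 = 0⊕0⊕1⊕1⊕1⊕0⊕0⊕1⊕0⊕0⊕0⊕0⊕0⊕1⊕0⊕0 = 1
s8: b8⊕b9⊕b10⊕b11⊕b12⊕b13⊕b14⊕b15⊕b24⊕b25⊕b26⊕b27⊕b28⊕b29⊕b30⊕b31 = 1⊕1⊕0⊕0⊕1⊕0⊕0⊕1⊕1⊕1⊕1⊕0⊕0⊕1⊕0⊕0 = 0
s16: b16⊕b17⊕b18⊕b19⊕b20⊕b21⊕b22⊕b23⊕b24⊕b25⊕b26⊕b27⊕b28⊕b29⊕b30⊕b31 = 0⊕1⊕1⊕1⊕0⊕0⊕0⊕0⊕1⊕1⊕1⊕0⊕0⊕1⊕0⊕0 = 1
Syndrome (s16...s1) = 10101 → position 21.
Overall parity (XOR of all 32 bits, including p0): 1⊕1⊕1⊕1⊕0⊕0⊕1⊕1⊕1⊕1⊕0⊕0⊕1⊕0⊕0⊕1⊕0⊕1⊕1⊕1⊕0⊕0⊕0⊕0⊕1⊕1⊕1⊕0⊕0⊕1⊕0⊕0 = 1
Overall=1, syndrome position=21 → single-bit error at position 21.

single 21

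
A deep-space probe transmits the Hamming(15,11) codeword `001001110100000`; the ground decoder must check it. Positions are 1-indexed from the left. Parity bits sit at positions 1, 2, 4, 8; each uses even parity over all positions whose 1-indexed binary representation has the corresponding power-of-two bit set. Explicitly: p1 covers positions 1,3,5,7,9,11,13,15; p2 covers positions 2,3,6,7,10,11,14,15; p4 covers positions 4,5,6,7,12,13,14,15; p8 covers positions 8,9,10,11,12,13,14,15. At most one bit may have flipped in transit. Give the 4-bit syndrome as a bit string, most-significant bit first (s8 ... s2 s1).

0000

s1: b1⊕b3⊕b5⊕b7⊕b9⊕b11⊕b13⊕b15 = 0⊕1⊕0⊕1⊕0⊕0⊕0⊕0 = 0
s2: b2⊕b3⊕b6⊕b7⊕b10⊕b11⊕b14⊕b15 = 0⊕1⊕1⊕1⊕1⊕0⊕0⊕0 = 0
s4: b4⊕b5⊕b6⊕b7⊕b12⊕b13⊕b14⊕b15 = 0⊕0⊕1⊕1⊕0⊕0⊕0⊕0 = 0
s8: b8⊕b9⊕b10⊕b11⊕b12⊕b13⊕b14⊕b15 = 1⊕0⊕1⊕0⊕0⊕0⊕0⊕0 = 0
Syndrome (s8...s1) = 0000 → position 0 (no error).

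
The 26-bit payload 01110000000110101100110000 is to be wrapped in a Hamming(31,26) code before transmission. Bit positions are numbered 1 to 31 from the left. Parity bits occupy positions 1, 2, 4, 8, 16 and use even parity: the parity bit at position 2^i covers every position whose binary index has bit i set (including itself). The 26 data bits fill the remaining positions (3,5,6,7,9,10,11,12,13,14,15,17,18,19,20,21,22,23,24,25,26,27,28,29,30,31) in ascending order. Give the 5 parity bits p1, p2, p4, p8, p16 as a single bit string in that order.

Place data bits at non-power-of-two positions: b3=0, b5=1, b6=1, b7=1, b9=0, b10=0, b11=0, b12=0, b13=0, b14=0, b15=0, b17=1, b18=1, b19=0, b20=1, b21=0, b22=1, b23=1, b24=0, b25=0, b26=1, b27=1, b28=0, b29=0, b30=0, b31=0.
p1 = XOR of data positions {3,5,7,9,11,13,15,17,19,21,23,25,27,29,31} = 0⊕1⊕1⊕0⊕0⊕0⊕0⊕1⊕0⊕0⊕1⊕0⊕1⊕0⊕0 = 1
p2 = XOR of data positions {3,6,7,10,11,14,15,18,19,22,23,26,27,30,31} = 0⊕1⊕1⊕0⊕0⊕0⊕0⊕1⊕0⊕1⊕1⊕1⊕1⊕0⊕0 = 1
p4 = XOR of data positions {5,6,7,12,13,14,15,20,21,22,23,28,29,30,31} = 1⊕1⊕1⊕0⊕0⊕0⊕0⊕1⊕0⊕1⊕1⊕0⊕0⊕0⊕0 = 0
p8 = XOR of data positions {9,10,11,12,13,14,15,24,25,26,27,28,29,30,31} = 0⊕0⊕0⊕0⊕0⊕0⊕0⊕0⊕0⊕1⊕1⊕0⊕0⊕0⊕0 = 0
p16 = XOR of data positions {17,18,19,20,21,22,23,24,25,26,27,28,29,30,31} = 1⊕1⊕0⊕1⊕0⊕1⊕1⊕0⊕0⊕1⊕1⊕0⊕0⊕0⊕0 = 1
Parity bits p1,p2,p4,p8,p16 = 11001

11001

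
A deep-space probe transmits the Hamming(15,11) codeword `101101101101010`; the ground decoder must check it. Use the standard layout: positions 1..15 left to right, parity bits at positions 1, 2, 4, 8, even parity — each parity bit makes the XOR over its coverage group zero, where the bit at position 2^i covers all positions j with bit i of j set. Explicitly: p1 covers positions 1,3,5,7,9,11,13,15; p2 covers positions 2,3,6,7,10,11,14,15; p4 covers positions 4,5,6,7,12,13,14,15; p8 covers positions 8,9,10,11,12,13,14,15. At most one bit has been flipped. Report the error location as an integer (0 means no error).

s1: b1⊕b3⊕b5⊕b7⊕b9⊕b11⊕b13⊕b15 = 1⊕1⊕0⊕1⊕1⊕0⊕0⊕0 = 0
s2: b2⊕b3⊕b6⊕b7⊕b10⊕b11⊕b14⊕b15 = 0⊕1⊕1⊕1⊕1⊕0⊕1⊕0 = 1
s4: b4⊕b5⊕b6⊕b7⊕b12⊕b13⊕b14⊕b15 = 1⊕0⊕1⊕1⊕1⊕0⊕1⊕0 = 1
s8: b8⊕b9⊕b10⊕b11⊕b12⊕b13⊕b14⊕b15 = 0⊕1⊕1⊕0⊕1⊕0⊕1⊕0 = 0
Syndrome (s8...s1) = 0110 → position 6.

6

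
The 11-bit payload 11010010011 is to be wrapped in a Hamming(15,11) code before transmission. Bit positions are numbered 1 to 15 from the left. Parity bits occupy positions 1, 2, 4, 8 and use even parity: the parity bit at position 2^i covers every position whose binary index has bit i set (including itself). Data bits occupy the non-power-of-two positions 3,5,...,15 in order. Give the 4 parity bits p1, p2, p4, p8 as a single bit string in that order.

Place data bits at non-power-of-two positions: b3=1, b5=1, b6=0, b7=1, b9=0, b10=0, b11=1, b12=0, b13=0, b14=1, b15=1.
p1 = XOR of data positions {3,5,7,9,11,13,15} = 1⊕1⊕1⊕0⊕1⊕0⊕1 = 1
p2 = XOR of data positions {3,6,7,10,11,14,15} = 1⊕0⊕1⊕0⊕1⊕1⊕1 = 1
p4 = XOR of data positions {5,6,7,12,13,14,15} = 1⊕0⊕1⊕0⊕0⊕1⊕1 = 0
p8 = XOR of data positions {9,10,11,12,13,14,15} = 0⊕0⊕1⊕0⊕0⊕1⊕1 = 1
Parity bits p1,p2,p4,p8 = 1101

1101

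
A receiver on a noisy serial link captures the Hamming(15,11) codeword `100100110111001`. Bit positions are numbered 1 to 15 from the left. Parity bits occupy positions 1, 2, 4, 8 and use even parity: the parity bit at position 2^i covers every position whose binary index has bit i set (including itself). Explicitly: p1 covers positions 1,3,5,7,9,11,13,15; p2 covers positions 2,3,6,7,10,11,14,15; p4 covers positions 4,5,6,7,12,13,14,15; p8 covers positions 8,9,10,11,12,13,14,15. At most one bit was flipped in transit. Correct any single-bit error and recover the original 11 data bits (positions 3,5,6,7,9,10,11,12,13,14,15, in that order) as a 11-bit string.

00010111001

s1: b1⊕b3⊕b5⊕b7⊕b9⊕b11⊕b13⊕b15 = 1⊕0⊕0⊕1⊕0⊕1⊕0⊕1 = 0
s2: b2⊕b3⊕b6⊕b7⊕b10⊕b11⊕b14⊕b15 = 0⊕0⊕0⊕1⊕1⊕1⊕0⊕1 = 0
s4: b4⊕b5⊕b6⊕b7⊕b12⊕b13⊕b14⊕b15 = 1⊕0⊕0⊕1⊕1⊕0⊕0⊕1 = 0
s8: b8⊕b9⊕b10⊕b11⊕b12⊕b13⊕b14⊕b15 = 1⊕0⊕1⊕1⊕1⊕0⊕0⊕1 = 1
Syndrome (s8...s1) = 1000 → position 8.
Flip bit 8: corrected codeword = 100100100111001
Data bits at positions 3,5,6,7,9,10,11,12,13,14,15: 00010111001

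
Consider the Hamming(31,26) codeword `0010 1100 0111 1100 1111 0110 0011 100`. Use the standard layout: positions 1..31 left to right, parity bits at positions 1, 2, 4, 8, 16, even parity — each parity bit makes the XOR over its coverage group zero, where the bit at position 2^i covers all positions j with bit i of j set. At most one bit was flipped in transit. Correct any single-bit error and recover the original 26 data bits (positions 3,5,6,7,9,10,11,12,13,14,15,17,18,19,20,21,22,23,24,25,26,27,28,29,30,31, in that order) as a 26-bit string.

11100111110011101100011100

s1: b1⊕b3⊕b5⊕b7⊕b9⊕b11⊕b13⊕b15⊕b17⊕b19⊕b21⊕b23⊕b25⊕b27⊕b29⊕b31 = 0⊕1⊕1⊕0⊕0⊕1⊕1⊕0⊕1⊕1⊕0⊕1⊕0⊕1⊕1⊕0 = 1
s2: b2⊕b3⊕b6⊕b7⊕b10⊕b11⊕b14⊕b15⊕b18⊕b19⊕b22⊕b23⊕b26⊕b27⊕b30⊕b31 = 0⊕1⊕1⊕0⊕1⊕1⊕1⊕0⊕1⊕1⊕1⊕1⊕0⊕1⊕0⊕0 = 0
s4: b4⊕b5⊕b6⊕b7⊕b12⊕b13⊕b14⊕b15⊕b20⊕b21⊕b22⊕b23⊕b28⊕b29⊕b30⊕b31 = 0⊕1⊕1⊕0⊕1⊕1⊕1⊕0⊕1⊕0⊕1⊕1⊕1⊕1⊕0⊕0 = 0
s8: b8⊕b9⊕b10⊕b11⊕b12⊕b13⊕b14⊕b15⊕b24⊕b25⊕b26⊕b27⊕b28⊕b29⊕b30⊕b31 = 0⊕0⊕1⊕1⊕1⊕1⊕1⊕0⊕0⊕0⊕0⊕1⊕1⊕1⊕0⊕0 = 0
s16: b16⊕b17⊕b18⊕b19⊕b20⊕b21⊕b22⊕b23⊕b24⊕b25⊕b26⊕b27⊕b28⊕b29⊕b30⊕b31 = 0⊕1⊕1⊕1⊕1⊕0⊕1⊕1⊕0⊕0⊕0⊕1⊕1⊕1⊕0⊕0 = 1
Syndrome (s16...s1) = 10001 → position 17.
Flip bit 17: corrected codeword = 0010110001111100011101100011100
Data bits at positions 3,5,6,7,9,10,11,12,13,14,15,17,18,19,20,21,22,23,24,25,26,27,28,29,30,31: 11100111110011101100011100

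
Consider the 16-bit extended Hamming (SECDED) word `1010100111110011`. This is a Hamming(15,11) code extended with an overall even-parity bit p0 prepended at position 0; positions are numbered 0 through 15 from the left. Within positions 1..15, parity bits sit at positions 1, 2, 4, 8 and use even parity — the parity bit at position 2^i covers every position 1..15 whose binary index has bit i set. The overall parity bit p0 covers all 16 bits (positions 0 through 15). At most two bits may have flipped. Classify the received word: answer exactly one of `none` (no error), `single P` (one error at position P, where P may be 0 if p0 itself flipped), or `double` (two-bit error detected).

none

s1: b1⊕b3⊕b5⊕b7⊕b9⊕b11⊕b13⊕b15 = 0⊕0⊕0⊕1⊕1⊕1⊕0⊕1 = 0
s2: b2⊕b3⊕b6⊕b7⊕b10⊕b11⊕b14⊕b15 = 1⊕0⊕0⊕1⊕1⊕1⊕1⊕1 = 0
s4: b4⊕b5⊕b6⊕b7⊕b12⊕b13⊕b14⊕b15 = 1⊕0⊕0⊕1⊕0⊕0⊕1⊕1 = 0
s8: b8⊕b9⊕b10⊕b11⊕b12⊕b13⊕b14⊕b15 = 1⊕1⊕1⊕1⊕0⊕0⊕1⊕1 = 0
Syndrome (s8...s1) = 0000 → position 0 (no error).
Overall parity (XOR of all 16 bits, including p0): 1⊕0⊕1⊕0⊕1⊕0⊕0⊕1⊕1⊕1⊕1⊕1⊕0⊕0⊕1⊕1 = 0
Overall=0, syndrome position=0 → no error.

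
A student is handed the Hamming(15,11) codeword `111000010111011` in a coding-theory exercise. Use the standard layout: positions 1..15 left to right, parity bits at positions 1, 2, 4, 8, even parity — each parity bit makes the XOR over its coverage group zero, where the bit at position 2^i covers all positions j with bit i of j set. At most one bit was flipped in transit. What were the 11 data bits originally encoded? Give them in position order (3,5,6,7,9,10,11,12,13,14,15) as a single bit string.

10000111011

s1: b1⊕b3⊕b5⊕b7⊕b9⊕b11⊕b13⊕b15 = 1⊕1⊕0⊕0⊕0⊕1⊕0⊕1 = 0
s2: b2⊕b3⊕b6⊕b7⊕b10⊕b11⊕b14⊕b15 = 1⊕1⊕0⊕0⊕1⊕1⊕1⊕1 = 0
s4: b4⊕b5⊕b6⊕b7⊕b12⊕b13⊕b14⊕b15 = 0⊕0⊕0⊕0⊕1⊕0⊕1⊕1 = 1
s8: b8⊕b9⊕b10⊕b11⊕b12⊕b13⊕b14⊕b15 = 1⊕0⊕1⊕1⊕1⊕0⊕1⊕1 = 0
Syndrome (s8...s1) = 0100 → position 4.
Flip bit 4: corrected codeword = 111100010111011
Data bits at positions 3,5,6,7,9,10,11,12,13,14,15: 10000111011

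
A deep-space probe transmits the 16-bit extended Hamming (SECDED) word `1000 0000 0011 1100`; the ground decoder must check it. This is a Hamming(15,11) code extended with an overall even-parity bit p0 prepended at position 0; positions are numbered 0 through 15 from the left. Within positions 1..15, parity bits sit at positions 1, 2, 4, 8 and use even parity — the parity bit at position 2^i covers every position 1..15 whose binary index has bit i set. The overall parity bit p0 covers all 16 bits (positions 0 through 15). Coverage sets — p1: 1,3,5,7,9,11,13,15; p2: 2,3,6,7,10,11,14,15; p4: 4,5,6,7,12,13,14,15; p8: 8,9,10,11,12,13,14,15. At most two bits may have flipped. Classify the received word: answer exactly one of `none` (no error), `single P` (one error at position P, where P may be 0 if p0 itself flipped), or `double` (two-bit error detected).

single 0

s1: b1⊕b3⊕b5⊕b7⊕b9⊕b11⊕b13⊕b15 = 0⊕0⊕0⊕0⊕0⊕1⊕1⊕0 = 0
s2: b2⊕b3⊕b6⊕b7⊕b10⊕b11⊕b14⊕b15 = 0⊕0⊕0⊕0⊕1⊕1⊕0⊕0 = 0
s4: b4⊕b5⊕b6⊕b7⊕b12⊕b13⊕b14⊕b15 = 0⊕0⊕0⊕0⊕1⊕1⊕0⊕0 = 0
s8: b8⊕b9⊕b10⊕b11⊕b12⊕b13⊕b14⊕b15 = 0⊕0⊕1⊕1⊕1⊕1⊕0⊕0 = 0
Syndrome (s8...s1) = 0000 → position 0 (no error).
Overall parity (XOR of all 16 bits, including p0): 1⊕0⊕0⊕0⊕0⊕0⊕0⊕0⊕0⊕0⊕1⊕1⊕1⊕1⊕0⊕0 = 1
Overall=1, syndrome position=0 → single-bit error at position 0.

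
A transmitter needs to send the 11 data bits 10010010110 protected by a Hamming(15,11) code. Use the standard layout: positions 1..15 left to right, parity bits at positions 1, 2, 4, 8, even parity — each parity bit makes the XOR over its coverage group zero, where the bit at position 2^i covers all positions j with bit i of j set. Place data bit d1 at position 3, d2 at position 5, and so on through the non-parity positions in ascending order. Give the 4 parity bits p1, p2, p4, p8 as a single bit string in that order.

0011

Place data bits at non-power-of-two positions: b3=1, b5=0, b6=0, b7=1, b9=0, b10=0, b11=1, b12=0, b13=1, b14=1, b15=0.
p1 = XOR of data positions {3,5,7,9,11,13,15} = 1⊕0⊕1⊕0⊕1⊕1⊕0 = 0
p2 = XOR of data positions {3,6,7,10,11,14,15} = 1⊕0⊕1⊕0⊕1⊕1⊕0 = 0
p4 = XOR of data positions {5,6,7,12,13,14,15} = 0⊕0⊕1⊕0⊕1⊕1⊕0 = 1
p8 = XOR of data positions {9,10,11,12,13,14,15} = 0⊕0⊕1⊕0⊕1⊕1⊕0 = 1
Parity bits p1,p2,p4,p8 = 0011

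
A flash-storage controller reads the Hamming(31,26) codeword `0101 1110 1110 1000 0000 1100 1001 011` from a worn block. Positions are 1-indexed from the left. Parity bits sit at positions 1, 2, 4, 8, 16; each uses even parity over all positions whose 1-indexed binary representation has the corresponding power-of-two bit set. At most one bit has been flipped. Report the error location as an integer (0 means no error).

0

s1: b1⊕b3⊕b5⊕b7⊕b9⊕b11⊕b13⊕b15⊕b17⊕b19⊕b21⊕b23⊕b25⊕b27⊕b29⊕b31 = 0⊕0⊕1⊕1⊕1⊕1⊕1⊕0⊕0⊕0⊕1⊕0⊕1⊕0⊕0⊕1 = 0
s2: b2⊕b3⊕b6⊕b7⊕b10⊕b11⊕b14⊕b15⊕b18⊕b19⊕b22⊕b23⊕b26⊕b27⊕b30⊕b31 = 1⊕0⊕1⊕1⊕1⊕1⊕0⊕0⊕0⊕0⊕1⊕0⊕0⊕0⊕1⊕1 = 0
s4: b4⊕b5⊕b6⊕b7⊕b12⊕b13⊕b14⊕b15⊕b20⊕b21⊕b22⊕b23⊕b28⊕b29⊕b30⊕b31 = 1⊕1⊕1⊕1⊕0⊕1⊕0⊕0⊕0⊕1⊕1⊕0⊕1⊕0⊕1⊕1 = 0
s8: b8⊕b9⊕b10⊕b11⊕b12⊕b13⊕b14⊕b15⊕b24⊕b25⊕b26⊕b27⊕b28⊕b29⊕b30⊕b31 = 0⊕1⊕1⊕1⊕0⊕1⊕0⊕0⊕0⊕1⊕0⊕0⊕1⊕0⊕1⊕1 = 0
s16: b16⊕b17⊕b18⊕b19⊕b20⊕b21⊕b22⊕b23⊕b24⊕b25⊕b26⊕b27⊕b28⊕b29⊕b30⊕b31 = 0⊕0⊕0⊕0⊕0⊕1⊕1⊕0⊕0⊕1⊕0⊕0⊕1⊕0⊕1⊕1 = 0
Syndrome (s16...s1) = 00000 → position 0 (no error).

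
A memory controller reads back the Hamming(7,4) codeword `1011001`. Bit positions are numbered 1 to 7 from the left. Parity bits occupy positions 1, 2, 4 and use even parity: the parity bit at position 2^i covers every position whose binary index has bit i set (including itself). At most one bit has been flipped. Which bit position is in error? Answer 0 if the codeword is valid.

s1: b1⊕b3⊕b5⊕b7 = 1⊕1⊕0⊕1 = 1
s2: b2⊕b3⊕b6⊕b7 = 0⊕1⊕0⊕1 = 0
s4: b4⊕b5⊕b6⊕b7 = 1⊕0⊕0⊕1 = 0
Syndrome (s4...s1) = 001 → position 1.

1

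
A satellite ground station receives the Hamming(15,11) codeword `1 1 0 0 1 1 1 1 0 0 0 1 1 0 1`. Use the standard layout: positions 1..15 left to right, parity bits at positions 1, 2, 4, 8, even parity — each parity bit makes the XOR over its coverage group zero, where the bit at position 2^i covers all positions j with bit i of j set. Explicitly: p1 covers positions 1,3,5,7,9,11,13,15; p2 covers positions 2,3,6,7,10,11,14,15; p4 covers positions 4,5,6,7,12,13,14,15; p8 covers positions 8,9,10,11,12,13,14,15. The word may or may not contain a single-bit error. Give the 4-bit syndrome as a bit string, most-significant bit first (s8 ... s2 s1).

s1: b1⊕b3⊕b5⊕b7⊕b9⊕b11⊕b13⊕b15 = 1⊕0⊕1⊕1⊕0⊕0⊕1⊕1 = 1
s2: b2⊕b3⊕b6⊕b7⊕b10⊕b11⊕b14⊕b15 = 1⊕0⊕1⊕1⊕0⊕0⊕0⊕1 = 0
s4: b4⊕b5⊕b6⊕b7⊕b12⊕b13⊕b14⊕b15 = 0⊕1⊕1⊕1⊕1⊕1⊕0⊕1 = 0
s8: b8⊕b9⊕b10⊕b11⊕b12⊕b13⊕b14⊕b15 = 1⊕0⊕0⊕0⊕1⊕1⊕0⊕1 = 0
Syndrome (s8...s1) = 0001 → position 1.

0001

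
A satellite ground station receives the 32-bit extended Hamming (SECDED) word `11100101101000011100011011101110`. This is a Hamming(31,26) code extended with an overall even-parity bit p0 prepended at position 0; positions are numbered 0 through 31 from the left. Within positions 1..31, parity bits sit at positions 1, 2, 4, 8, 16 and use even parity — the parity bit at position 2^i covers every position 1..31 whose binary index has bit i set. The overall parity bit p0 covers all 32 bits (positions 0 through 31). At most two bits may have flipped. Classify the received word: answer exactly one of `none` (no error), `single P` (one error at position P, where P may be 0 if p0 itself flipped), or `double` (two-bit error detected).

double

s1: b1⊕b3⊕b5⊕b7⊕b9⊕b11⊕b13⊕b15⊕b17⊕b19⊕b21⊕b23⊕b25⊕b27⊕b29⊕b31 = 1⊕0⊕1⊕1⊕0⊕0⊕0⊕1⊕1⊕0⊕1⊕0⊕1⊕0⊕1⊕0 = 0
s2: b2⊕b3⊕b6⊕b7⊕b10⊕b11⊕b14⊕b15⊕b18⊕b19⊕b22⊕b23⊕b26⊕b27⊕b30⊕b31 = 1⊕0⊕0⊕1⊕1⊕0⊕0⊕1⊕0⊕0⊕1⊕0⊕1⊕0⊕1⊕0 = 1
s4: b4⊕b5⊕b6⊕b7⊕b12⊕b13⊕b14⊕b15⊕b20⊕b21⊕b22⊕b23⊕b28⊕b29⊕b30⊕b31 = 0⊕1⊕0⊕1⊕0⊕0⊕0⊕1⊕0⊕1⊕1⊕0⊕1⊕1⊕1⊕0 = 0
s8: b8⊕b9⊕b10⊕b11⊕b12⊕b13⊕b14⊕b15⊕b24⊕b25⊕b26⊕b27⊕b28⊕b29⊕b30⊕b31 = 1⊕0⊕1⊕0⊕0⊕0⊕0⊕1⊕1⊕1⊕1⊕0⊕1⊕1⊕1⊕0 = 1
s16: b16⊕b17⊕b18⊕b19⊕b20⊕b21⊕b22⊕b23⊕b24⊕b25⊕b26⊕b27⊕b28⊕b29⊕b30⊕b31 = 1⊕1⊕0⊕0⊕0⊕1⊕1⊕0⊕1⊕1⊕1⊕0⊕1⊕1⊕1⊕0 = 0
Syndrome (s16...s1) = 01010 → position 10.
Overall parity (XOR of all 32 bits, including p0): 1⊕1⊕1⊕0⊕0⊕1⊕0⊕1⊕1⊕0⊕1⊕0⊕0⊕0⊕0⊕1⊕1⊕1⊕0⊕0⊕0⊕1⊕1⊕0⊕1⊕1⊕1⊕0⊕1⊕1⊕1⊕0 = 0
Overall=0, syndrome position=10 → double-bit error detected (uncorrectable).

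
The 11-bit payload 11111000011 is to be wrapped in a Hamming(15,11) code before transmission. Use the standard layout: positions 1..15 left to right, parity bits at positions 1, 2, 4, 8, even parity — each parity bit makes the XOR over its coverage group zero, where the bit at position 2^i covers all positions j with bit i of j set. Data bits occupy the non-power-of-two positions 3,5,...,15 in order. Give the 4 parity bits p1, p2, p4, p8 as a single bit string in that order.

Place data bits at non-power-of-two positions: b3=1, b5=1, b6=1, b7=1, b9=1, b10=0, b11=0, b12=0, b13=0, b14=1, b15=1.
p1 = XOR of data positions {3,5,7,9,11,13,15} = 1⊕1⊕1⊕1⊕0⊕0⊕1 = 1
p2 = XOR of data positions {3,6,7,10,11,14,15} = 1⊕1⊕1⊕0⊕0⊕1⊕1 = 1
p4 = XOR of data positions {5,6,7,12,13,14,15} = 1⊕1⊕1⊕0⊕0⊕1⊕1 = 1
p8 = XOR of data positions {9,10,11,12,13,14,15} = 1⊕0⊕0⊕0⊕0⊕1⊕1 = 1
Parity bits p1,p2,p4,p8 = 1111

1111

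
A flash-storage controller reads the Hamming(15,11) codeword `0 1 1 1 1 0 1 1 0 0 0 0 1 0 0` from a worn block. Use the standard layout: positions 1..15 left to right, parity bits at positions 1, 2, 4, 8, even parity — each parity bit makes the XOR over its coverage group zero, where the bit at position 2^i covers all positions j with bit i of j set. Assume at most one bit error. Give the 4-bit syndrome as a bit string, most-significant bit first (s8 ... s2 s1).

0010

s1: b1⊕b3⊕b5⊕b7⊕b9⊕b11⊕b13⊕b15 = 0⊕1⊕1⊕1⊕0⊕0⊕1⊕0 = 0
s2: b2⊕b3⊕b6⊕b7⊕b10⊕b11⊕b14⊕b15 = 1⊕1⊕0⊕1⊕0⊕0⊕0⊕0 = 1
s4: b4⊕b5⊕b6⊕b7⊕b12⊕b13⊕b14⊕b15 = 1⊕1⊕0⊕1⊕0⊕1⊕0⊕0 = 0
s8: b8⊕b9⊕b10⊕b11⊕b12⊕b13⊕b14⊕b15 = 1⊕0⊕0⊕0⊕0⊕1⊕0⊕0 = 0
Syndrome (s8...s1) = 0010 → position 2.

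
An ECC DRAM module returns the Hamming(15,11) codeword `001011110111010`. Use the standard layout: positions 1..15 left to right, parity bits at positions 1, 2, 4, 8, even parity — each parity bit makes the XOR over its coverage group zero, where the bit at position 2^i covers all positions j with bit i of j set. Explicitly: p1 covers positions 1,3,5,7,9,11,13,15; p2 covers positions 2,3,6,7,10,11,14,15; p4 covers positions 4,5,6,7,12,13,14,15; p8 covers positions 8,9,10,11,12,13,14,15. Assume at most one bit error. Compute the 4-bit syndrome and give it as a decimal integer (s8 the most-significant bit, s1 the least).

12

s1: b1⊕b3⊕b5⊕b7⊕b9⊕b11⊕b13⊕b15 = 0⊕1⊕1⊕1⊕0⊕1⊕0⊕0 = 0
s2: b2⊕b3⊕b6⊕b7⊕b10⊕b11⊕b14⊕b15 = 0⊕1⊕1⊕1⊕1⊕1⊕1⊕0 = 0
s4: b4⊕b5⊕b6⊕b7⊕b12⊕b13⊕b14⊕b15 = 0⊕1⊕1⊕1⊕1⊕0⊕1⊕0 = 1
s8: b8⊕b9⊕b10⊕b11⊕b12⊕b13⊕b14⊕b15 = 1⊕0⊕1⊕1⊕1⊕0⊕1⊕0 = 1
Syndrome (s8...s1) = 1100 → position 12.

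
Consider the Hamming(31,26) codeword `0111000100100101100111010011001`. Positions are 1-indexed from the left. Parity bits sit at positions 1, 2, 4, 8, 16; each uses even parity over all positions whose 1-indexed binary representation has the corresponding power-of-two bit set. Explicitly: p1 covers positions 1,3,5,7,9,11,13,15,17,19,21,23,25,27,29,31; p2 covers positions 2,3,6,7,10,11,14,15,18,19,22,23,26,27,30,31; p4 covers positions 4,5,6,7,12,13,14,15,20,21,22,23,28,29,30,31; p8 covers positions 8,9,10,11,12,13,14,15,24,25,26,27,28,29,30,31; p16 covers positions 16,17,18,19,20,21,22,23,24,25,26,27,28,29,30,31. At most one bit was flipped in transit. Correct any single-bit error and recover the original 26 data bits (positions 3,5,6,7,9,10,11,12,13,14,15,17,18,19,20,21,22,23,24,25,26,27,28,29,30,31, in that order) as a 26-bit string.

s1: b1⊕b3⊕b5⊕b7⊕b9⊕b11⊕b13⊕b15⊕b17⊕b19⊕b21⊕b23⊕b25⊕b27⊕b29⊕b31 = 0⊕1⊕0⊕0⊕0⊕1⊕0⊕0⊕1⊕0⊕1⊕0⊕0⊕1⊕0⊕1 = 0
s2: b2⊕b3⊕b6⊕b7⊕b10⊕b11⊕b14⊕b15⊕b18⊕b19⊕b22⊕b23⊕b26⊕b27⊕b30⊕b31 = 1⊕1⊕0⊕0⊕0⊕1⊕1⊕0⊕0⊕0⊕1⊕0⊕0⊕1⊕0⊕1 = 1
s4: b4⊕b5⊕b6⊕b7⊕b12⊕b13⊕b14⊕b15⊕b20⊕b21⊕b22⊕b23⊕b28⊕b29⊕b30⊕b31 = 1⊕0⊕0⊕0⊕0⊕0⊕1⊕0⊕1⊕1⊕1⊕0⊕1⊕0⊕0⊕1 = 1
s8: b8⊕b9⊕b10⊕b11⊕b12⊕b13⊕b14⊕b15⊕b24⊕b25⊕b26⊕b27⊕b28⊕b29⊕b30⊕b31 = 1⊕0⊕0⊕1⊕0⊕0⊕1⊕0⊕1⊕0⊕0⊕1⊕1⊕0⊕0⊕1 = 1
s16: b16⊕b17⊕b18⊕b19⊕b20⊕b21⊕b22⊕b23⊕b24⊕b25⊕b26⊕b27⊕b28⊕b29⊕b30⊕b31 = 1⊕1⊕0⊕0⊕1⊕1⊕1⊕0⊕1⊕0⊕0⊕1⊕1⊕0⊕0⊕1 = 1
Syndrome (s16...s1) = 11110 → position 30.
Flip bit 30: corrected codeword = 0111000100100101100111010011011
Data bits at positions 3,5,6,7,9,10,11,12,13,14,15,17,18,19,20,21,22,23,24,25,26,27,28,29,30,31: 10000010010100111010011011

10000010010100111010011011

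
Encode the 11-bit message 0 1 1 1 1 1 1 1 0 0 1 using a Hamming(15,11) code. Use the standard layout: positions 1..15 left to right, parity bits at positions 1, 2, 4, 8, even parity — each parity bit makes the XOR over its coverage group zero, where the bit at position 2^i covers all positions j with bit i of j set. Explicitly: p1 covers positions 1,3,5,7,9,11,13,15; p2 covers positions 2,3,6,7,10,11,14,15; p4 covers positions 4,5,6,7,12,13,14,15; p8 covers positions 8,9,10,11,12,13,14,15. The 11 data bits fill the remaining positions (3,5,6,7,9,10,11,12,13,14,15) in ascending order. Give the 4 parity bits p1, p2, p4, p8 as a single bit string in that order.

Place data bits at non-power-of-two positions: b3=0, b5=1, b6=1, b7=1, b9=1, b10=1, b11=1, b12=1, b13=0, b14=0, b15=1.
p1 = XOR of data positions {3,5,7,9,11,13,15} = 0⊕1⊕1⊕1⊕1⊕0⊕1 = 1
p2 = XOR of data positions {3,6,7,10,11,14,15} = 0⊕1⊕1⊕1⊕1⊕0⊕1 = 1
p4 = XOR of data positions {5,6,7,12,13,14,15} = 1⊕1⊕1⊕1⊕0⊕0⊕1 = 1
p8 = XOR of data positions {9,10,11,12,13,14,15} = 1⊕1⊕1⊕1⊕0⊕0⊕1 = 1
Parity bits p1,p2,p4,p8 = 1111

1111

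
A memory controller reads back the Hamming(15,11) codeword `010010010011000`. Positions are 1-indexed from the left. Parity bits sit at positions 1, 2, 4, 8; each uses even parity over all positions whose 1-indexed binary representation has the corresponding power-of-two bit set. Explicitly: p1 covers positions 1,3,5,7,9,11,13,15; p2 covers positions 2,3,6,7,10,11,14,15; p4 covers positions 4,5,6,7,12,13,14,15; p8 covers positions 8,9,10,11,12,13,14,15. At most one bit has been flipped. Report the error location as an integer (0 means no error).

8

s1: b1⊕b3⊕b5⊕b7⊕b9⊕b11⊕b13⊕b15 = 0⊕0⊕1⊕0⊕0⊕1⊕0⊕0 = 0
s2: b2⊕b3⊕b6⊕b7⊕b10⊕b11⊕b14⊕b15 = 1⊕0⊕0⊕0⊕0⊕1⊕0⊕0 = 0
s4: b4⊕b5⊕b6⊕b7⊕b12⊕b13⊕b14⊕b15 = 0⊕1⊕0⊕0⊕1⊕0⊕0⊕0 = 0
s8: b8⊕b9⊕b10⊕b11⊕b12⊕b13⊕b14⊕b15 = 1⊕0⊕0⊕1⊕1⊕0⊕0⊕0 = 1
Syndrome (s8...s1) = 1000 → position 8.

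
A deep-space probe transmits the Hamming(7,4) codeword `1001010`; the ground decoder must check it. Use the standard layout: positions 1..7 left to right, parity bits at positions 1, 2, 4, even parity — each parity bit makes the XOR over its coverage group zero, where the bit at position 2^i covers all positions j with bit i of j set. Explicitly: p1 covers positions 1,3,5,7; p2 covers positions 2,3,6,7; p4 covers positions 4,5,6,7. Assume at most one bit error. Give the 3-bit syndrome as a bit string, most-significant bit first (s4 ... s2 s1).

011

s1: b1⊕b3⊕b5⊕b7 = 1⊕0⊕0⊕0 = 1
s2: b2⊕b3⊕b6⊕b7 = 0⊕0⊕1⊕0 = 1
s4: b4⊕b5⊕b6⊕b7 = 1⊕0⊕1⊕0 = 0
Syndrome (s4...s1) = 011 → position 3.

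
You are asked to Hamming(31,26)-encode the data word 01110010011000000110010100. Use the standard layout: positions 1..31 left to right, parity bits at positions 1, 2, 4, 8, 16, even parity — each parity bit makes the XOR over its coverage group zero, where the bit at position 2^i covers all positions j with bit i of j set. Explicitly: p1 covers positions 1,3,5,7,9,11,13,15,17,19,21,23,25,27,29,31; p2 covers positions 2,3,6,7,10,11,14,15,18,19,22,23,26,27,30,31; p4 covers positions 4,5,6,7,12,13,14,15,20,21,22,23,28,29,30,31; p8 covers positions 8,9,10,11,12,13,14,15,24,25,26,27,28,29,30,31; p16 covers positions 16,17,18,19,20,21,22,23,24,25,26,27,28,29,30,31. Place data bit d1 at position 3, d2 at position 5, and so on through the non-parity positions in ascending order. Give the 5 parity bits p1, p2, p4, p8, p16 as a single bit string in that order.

11100

Place data bits at non-power-of-two positions: b3=0, b5=1, b6=1, b7=1, b9=0, b10=0, b11=1, b12=0, b13=0, b14=1, b15=1, b17=0, b18=0, b19=0, b20=0, b21=0, b22=0, b23=1, b24=1, b25=0, b26=0, b27=1, b28=0, b29=1, b30=0, b31=0.
p1 = XOR of data positions {3,5,7,9,11,13,15,17,19,21,23,25,27,29,31} = 0⊕1⊕1⊕0⊕1⊕0⊕1⊕0⊕0⊕0⊕1⊕0⊕1⊕1⊕0 = 1
p2 = XOR of data positions {3,6,7,10,11,14,15,18,19,22,23,26,27,30,31} = 0⊕1⊕1⊕0⊕1⊕1⊕1⊕0⊕0⊕0⊕1⊕0⊕1⊕0⊕0 = 1
p4 = XOR of data positions {5,6,7,12,13,14,15,20,21,22,23,28,29,30,31} = 1⊕1⊕1⊕0⊕0⊕1⊕1⊕0⊕0⊕0⊕1⊕0⊕1⊕0⊕0 = 1
p8 = XOR of data positions {9,10,11,12,13,14,15,24,25,26,27,28,29,30,31} = 0⊕0⊕1⊕0⊕0⊕1⊕1⊕1⊕0⊕0⊕1⊕0⊕1⊕0⊕0 = 0
p16 = XOR of data positions {17,18,19,20,21,22,23,24,25,26,27,28,29,30,31} = 0⊕0⊕0⊕0⊕0⊕0⊕1⊕1⊕0⊕0⊕1⊕0⊕1⊕0⊕0 = 0
Parity bits p1,p2,p4,p8,p16 = 11100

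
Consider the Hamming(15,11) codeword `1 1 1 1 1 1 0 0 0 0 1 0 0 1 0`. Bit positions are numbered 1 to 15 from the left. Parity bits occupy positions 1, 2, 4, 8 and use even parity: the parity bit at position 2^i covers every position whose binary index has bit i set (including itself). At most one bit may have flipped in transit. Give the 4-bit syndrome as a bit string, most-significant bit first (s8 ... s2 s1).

0010

s1: b1⊕b3⊕b5⊕b7⊕b9⊕b11⊕b13⊕b15 = 1⊕1⊕1⊕0⊕0⊕1⊕0⊕0 = 0
s2: b2⊕b3⊕b6⊕b7⊕b10⊕b11⊕b14⊕b15 = 1⊕1⊕1⊕0⊕0⊕1⊕1⊕0 = 1
s4: b4⊕b5⊕b6⊕b7⊕b12⊕b13⊕b14⊕b15 = 1⊕1⊕1⊕0⊕0⊕0⊕1⊕0 = 0
s8: b8⊕b9⊕b10⊕b11⊕b12⊕b13⊕b14⊕b15 = 0⊕0⊕0⊕1⊕0⊕0⊕1⊕0 = 0
Syndrome (s8...s1) = 0010 → position 2.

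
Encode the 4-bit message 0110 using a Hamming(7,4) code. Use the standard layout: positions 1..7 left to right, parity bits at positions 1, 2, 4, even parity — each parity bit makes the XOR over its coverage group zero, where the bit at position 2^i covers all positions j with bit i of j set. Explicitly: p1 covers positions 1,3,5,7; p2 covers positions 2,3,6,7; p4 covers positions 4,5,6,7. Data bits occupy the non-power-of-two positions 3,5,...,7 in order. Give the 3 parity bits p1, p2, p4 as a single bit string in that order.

Place data bits at non-power-of-two positions: b3=0, b5=1, b6=1, b7=0.
p1 = XOR of data positions {3,5,7} = 0⊕1⊕0 = 1
p2 = XOR of data positions {3,6,7} = 0⊕1⊕0 = 1
p4 = XOR of data positions {5,6,7} = 1⊕1⊕0 = 0
Parity bits p1,p2,p4 = 110

110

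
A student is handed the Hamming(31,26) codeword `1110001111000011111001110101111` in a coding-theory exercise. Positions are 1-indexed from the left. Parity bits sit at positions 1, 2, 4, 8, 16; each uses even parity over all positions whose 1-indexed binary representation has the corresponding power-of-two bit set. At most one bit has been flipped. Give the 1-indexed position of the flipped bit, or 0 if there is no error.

0

s1: b1⊕b3⊕b5⊕b7⊕b9⊕b11⊕b13⊕b15⊕b17⊕b19⊕b21⊕b23⊕b25⊕b27⊕b29⊕b31 = 1⊕1⊕0⊕1⊕1⊕0⊕0⊕1⊕1⊕1⊕0⊕1⊕0⊕0⊕1⊕1 = 0
s2: b2⊕b3⊕b6⊕b7⊕b10⊕b11⊕b14⊕b15⊕b18⊕b19⊕b22⊕b23⊕b26⊕b27⊕b30⊕b31 = 1⊕1⊕0⊕1⊕1⊕0⊕0⊕1⊕1⊕1⊕1⊕1⊕1⊕0⊕1⊕1 = 0
s4: b4⊕b5⊕b6⊕b7⊕b12⊕b13⊕b14⊕b15⊕b20⊕b21⊕b22⊕b23⊕b28⊕b29⊕b30⊕b31 = 0⊕0⊕0⊕1⊕0⊕0⊕0⊕1⊕0⊕0⊕1⊕1⊕1⊕1⊕1⊕1 = 0
s8: b8⊕b9⊕b10⊕b11⊕b12⊕b13⊕b14⊕b15⊕b24⊕b25⊕b26⊕b27⊕b28⊕b29⊕b30⊕b31 = 1⊕1⊕1⊕0⊕0⊕0⊕0⊕1⊕1⊕0⊕1⊕0⊕1⊕1⊕1⊕1 = 0
s16: b16⊕b17⊕b18⊕b19⊕b20⊕b21⊕b22⊕b23⊕b24⊕b25⊕b26⊕b27⊕b28⊕b29⊕b30⊕b31 = 1⊕1⊕1⊕1⊕0⊕0⊕1⊕1⊕1⊕0⊕1⊕0⊕1⊕1⊕1⊕1 = 0
Syndrome (s16...s1) = 00000 → position 0 (no error).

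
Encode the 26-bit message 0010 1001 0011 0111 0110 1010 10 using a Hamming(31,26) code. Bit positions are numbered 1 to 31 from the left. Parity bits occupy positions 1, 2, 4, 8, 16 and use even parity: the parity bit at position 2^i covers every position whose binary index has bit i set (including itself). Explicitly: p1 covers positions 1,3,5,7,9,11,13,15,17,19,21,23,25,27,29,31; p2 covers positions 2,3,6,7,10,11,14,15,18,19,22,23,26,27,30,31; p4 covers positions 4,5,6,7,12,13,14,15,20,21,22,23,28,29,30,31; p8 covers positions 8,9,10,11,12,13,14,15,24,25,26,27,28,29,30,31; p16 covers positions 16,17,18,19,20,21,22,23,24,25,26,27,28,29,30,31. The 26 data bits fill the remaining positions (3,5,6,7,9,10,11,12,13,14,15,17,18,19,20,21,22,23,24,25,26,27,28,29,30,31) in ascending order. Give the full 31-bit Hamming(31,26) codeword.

0000010110010011101110110101010

Place data bits at non-power-of-two positions: b3=0, b5=0, b6=1, b7=0, b9=1, b10=0, b11=0, b12=1, b13=0, b14=0, b15=1, b17=1, b18=0, b19=1, b20=1, b21=1, b22=0, b23=1, b24=1, b25=0, b26=1, b27=0, b28=1, b29=0, b30=1, b31=0.
p1 = XOR of data positions {3,5,7,9,11,13,15,17,19,21,23,25,27,29,31} = 0⊕0⊕0⊕1⊕0⊕0⊕1⊕1⊕1⊕1⊕1⊕0⊕0⊕0⊕0 = 0
p2 = XOR of data positions {3,6,7,10,11,14,15,18,19,22,23,26,27,30,31} = 0⊕1⊕0⊕0⊕0⊕0⊕1⊕0⊕1⊕0⊕1⊕1⊕0⊕1⊕0 = 0
p4 = XOR of data positions {5,6,7,12,13,14,15,20,21,22,23,28,29,30,31} = 0⊕1⊕0⊕1⊕0⊕0⊕1⊕1⊕1⊕0⊕1⊕1⊕0⊕1⊕0 = 0
p8 = XOR of data positions {9,10,11,12,13,14,15,24,25,26,27,28,29,30,31} = 1⊕0⊕0⊕1⊕0⊕0⊕1⊕1⊕0⊕1⊕0⊕1⊕0⊕1⊕0 = 1
p16 = XOR of data positions {17,18,19,20,21,22,23,24,25,26,27,28,29,30,31} = 1⊕0⊕1⊕1⊕1⊕0⊕1⊕1⊕0⊕1⊕0⊕1⊕0⊕1⊕0 = 1
Codeword b1..b31 = 0000010110010011101110110101010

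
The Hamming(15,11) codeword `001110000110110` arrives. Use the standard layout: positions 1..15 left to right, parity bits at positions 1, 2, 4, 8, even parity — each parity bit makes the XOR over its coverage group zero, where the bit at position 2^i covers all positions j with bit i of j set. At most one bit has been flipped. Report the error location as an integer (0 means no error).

0

s1: b1⊕b3⊕b5⊕b7⊕b9⊕b11⊕b13⊕b15 = 0⊕1⊕1⊕0⊕0⊕1⊕1⊕0 = 0
s2: b2⊕b3⊕b6⊕b7⊕b10⊕b11⊕b14⊕b15 = 0⊕1⊕0⊕0⊕1⊕1⊕1⊕0 = 0
s4: b4⊕b5⊕b6⊕b7⊕b12⊕b13⊕b14⊕b15 = 1⊕1⊕0⊕0⊕0⊕1⊕1⊕0 = 0
s8: b8⊕b9⊕b10⊕b11⊕b12⊕b13⊕b14⊕b15 = 0⊕0⊕1⊕1⊕0⊕1⊕1⊕0 = 0
Syndrome (s8...s1) = 0000 → position 0 (no error).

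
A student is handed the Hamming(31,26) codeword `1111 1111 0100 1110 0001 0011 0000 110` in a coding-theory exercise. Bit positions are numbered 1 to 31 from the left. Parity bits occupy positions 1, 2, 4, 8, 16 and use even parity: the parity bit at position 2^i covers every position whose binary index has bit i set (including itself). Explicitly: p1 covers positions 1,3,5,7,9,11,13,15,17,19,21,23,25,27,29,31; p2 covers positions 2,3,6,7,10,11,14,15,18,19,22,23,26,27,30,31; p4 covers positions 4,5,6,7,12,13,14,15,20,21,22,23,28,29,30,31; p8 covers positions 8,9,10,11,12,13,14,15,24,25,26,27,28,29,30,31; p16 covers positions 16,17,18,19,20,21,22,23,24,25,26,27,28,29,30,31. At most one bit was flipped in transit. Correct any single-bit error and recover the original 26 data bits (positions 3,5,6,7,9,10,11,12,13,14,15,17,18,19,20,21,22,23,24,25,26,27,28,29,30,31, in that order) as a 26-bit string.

11110100111000101110000110

s1: b1⊕b3⊕b5⊕b7⊕b9⊕b11⊕b13⊕b15⊕b17⊕b19⊕b21⊕b23⊕b25⊕b27⊕b29⊕b31 = 1⊕1⊕1⊕1⊕0⊕0⊕1⊕1⊕0⊕0⊕0⊕1⊕0⊕0⊕1⊕0 = 0
s2: b2⊕b3⊕b6⊕b7⊕b10⊕b11⊕b14⊕b15⊕b18⊕b19⊕b22⊕b23⊕b26⊕b27⊕b30⊕b31 = 1⊕1⊕1⊕1⊕1⊕0⊕1⊕1⊕0⊕0⊕0⊕1⊕0⊕0⊕1⊕0 = 1
s4: b4⊕b5⊕b6⊕b7⊕b12⊕b13⊕b14⊕b15⊕b20⊕b21⊕b22⊕b23⊕b28⊕b29⊕b30⊕b31 = 1⊕1⊕1⊕1⊕0⊕1⊕1⊕1⊕1⊕0⊕0⊕1⊕0⊕1⊕1⊕0 = 1
s8: b8⊕b9⊕b10⊕b11⊕b12⊕b13⊕b14⊕b15⊕b24⊕b25⊕b26⊕b27⊕b28⊕b29⊕b30⊕b31 = 1⊕0⊕1⊕0⊕0⊕1⊕1⊕1⊕1⊕0⊕0⊕0⊕0⊕1⊕1⊕0 = 0
s16: b16⊕b17⊕b18⊕b19⊕b20⊕b21⊕b22⊕b23⊕b24⊕b25⊕b26⊕b27⊕b28⊕b29⊕b30⊕b31 = 0⊕0⊕0⊕0⊕1⊕0⊕0⊕1⊕1⊕0⊕0⊕0⊕0⊕1⊕1⊕0 = 1
Syndrome (s16...s1) = 10110 → position 22.
Flip bit 22: corrected codeword = 1111111101001110000101110000110
Data bits at positions 3,5,6,7,9,10,11,12,13,14,15,17,18,19,20,21,22,23,24,25,26,27,28,29,30,31: 11110100111000101110000110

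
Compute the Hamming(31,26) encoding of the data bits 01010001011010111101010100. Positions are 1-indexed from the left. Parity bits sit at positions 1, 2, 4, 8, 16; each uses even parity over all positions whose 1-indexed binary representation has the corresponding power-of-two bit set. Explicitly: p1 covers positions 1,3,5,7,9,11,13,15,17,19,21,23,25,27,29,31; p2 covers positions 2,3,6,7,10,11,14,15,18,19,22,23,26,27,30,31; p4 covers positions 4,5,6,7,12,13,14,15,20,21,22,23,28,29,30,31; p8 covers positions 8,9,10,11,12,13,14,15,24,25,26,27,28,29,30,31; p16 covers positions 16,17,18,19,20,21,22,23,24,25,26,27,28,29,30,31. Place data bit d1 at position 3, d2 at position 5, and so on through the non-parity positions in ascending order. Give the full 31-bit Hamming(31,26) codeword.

0100101000010110010111101010100

Place data bits at non-power-of-two positions: b3=0, b5=1, b6=0, b7=1, b9=0, b10=0, b11=0, b12=1, b13=0, b14=1, b15=1, b17=0, b18=1, b19=0, b20=1, b21=1, b22=1, b23=1, b24=0, b25=1, b26=0, b27=1, b28=0, b29=1, b30=0, b31=0.
p1 = XOR of data positions {3,5,7,9,11,13,15,17,19,21,23,25,27,29,31} = 0⊕1⊕1⊕0⊕0⊕0⊕1⊕0⊕0⊕1⊕1⊕1⊕1⊕1⊕0 = 0
p2 = XOR of data positions {3,6,7,10,11,14,15,18,19,22,23,26,27,30,31} = 0⊕0⊕1⊕0⊕0⊕1⊕1⊕1⊕0⊕1⊕1⊕0⊕1⊕0⊕0 = 1
p4 = XOR of data positions {5,6,7,12,13,14,15,20,21,22,23,28,29,30,31} = 1⊕0⊕1⊕1⊕0⊕1⊕1⊕1⊕1⊕1⊕1⊕0⊕1⊕0⊕0 = 0
p8 = XOR of data positions {9,10,11,12,13,14,15,24,25,26,27,28,29,30,31} = 0⊕0⊕0⊕1⊕0⊕1⊕1⊕0⊕1⊕0⊕1⊕0⊕1⊕0⊕0 = 0
p16 = XOR of data positions {17,18,19,20,21,22,23,24,25,26,27,28,29,30,31} = 0⊕1⊕0⊕1⊕1⊕1⊕1⊕0⊕1⊕0⊕1⊕0⊕1⊕0⊕0 = 0
Codeword b1..b31 = 0100101000010110010111101010100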